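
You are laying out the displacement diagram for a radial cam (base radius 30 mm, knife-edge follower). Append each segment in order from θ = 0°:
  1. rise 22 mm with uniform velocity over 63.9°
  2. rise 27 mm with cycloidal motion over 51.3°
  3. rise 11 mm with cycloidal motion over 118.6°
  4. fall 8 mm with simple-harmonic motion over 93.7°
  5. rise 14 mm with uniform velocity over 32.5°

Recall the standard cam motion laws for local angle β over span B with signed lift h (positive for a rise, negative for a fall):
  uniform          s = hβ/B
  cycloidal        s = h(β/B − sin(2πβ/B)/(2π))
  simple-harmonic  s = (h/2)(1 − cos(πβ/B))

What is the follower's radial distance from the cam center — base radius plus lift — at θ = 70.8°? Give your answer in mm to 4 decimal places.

seg 1 [0°–63.9°] uniform, h=22: full span → s += 22 → s = 22.0000
seg 2 [63.9°–115.2°] cycloidal, h=27: θ=70.8° here. β=6.9, B=51.3. 27·(0.1345 − sin(2π·0.1345)/(2π)) = 0.4171 → s = 22.4171
radial distance = base radius + s = 30 + 22.4171 = 52.4171

52.4171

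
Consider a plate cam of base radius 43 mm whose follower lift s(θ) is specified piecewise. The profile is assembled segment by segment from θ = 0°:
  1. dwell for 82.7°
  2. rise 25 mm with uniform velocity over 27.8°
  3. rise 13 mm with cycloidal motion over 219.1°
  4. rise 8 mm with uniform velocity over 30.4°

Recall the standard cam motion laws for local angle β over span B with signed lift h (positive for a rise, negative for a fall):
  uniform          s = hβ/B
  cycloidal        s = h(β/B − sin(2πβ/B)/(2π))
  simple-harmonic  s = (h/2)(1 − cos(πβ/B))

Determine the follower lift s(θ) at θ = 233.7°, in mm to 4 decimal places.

seg 1 [0°–82.7°] dwell: s stays 0.0000
seg 2 [82.7°–110.5°] uniform, h=25: full span → s += 25 → s = 25.0000
seg 3 [110.5°–329.6°] cycloidal, h=13: θ=233.7° here. β=123.2, B=219.1. 13·(0.5623 − sin(2π·0.5623)/(2π)) = 8.0993 → s = 33.0993

33.0993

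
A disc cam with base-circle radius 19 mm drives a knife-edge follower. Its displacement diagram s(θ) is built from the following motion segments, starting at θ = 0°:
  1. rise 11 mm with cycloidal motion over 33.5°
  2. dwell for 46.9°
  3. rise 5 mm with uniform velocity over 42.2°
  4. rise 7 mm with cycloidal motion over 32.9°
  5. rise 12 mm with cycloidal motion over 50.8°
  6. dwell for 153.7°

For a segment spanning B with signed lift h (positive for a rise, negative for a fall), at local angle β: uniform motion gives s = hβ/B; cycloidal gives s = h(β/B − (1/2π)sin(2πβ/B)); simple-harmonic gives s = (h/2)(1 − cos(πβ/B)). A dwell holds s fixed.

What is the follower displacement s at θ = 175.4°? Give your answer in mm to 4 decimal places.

seg 1 [0°–33.5°] cycloidal, h=11: full span → s += 11 → s = 11.0000
seg 2 [33.5°–80.4°] dwell: s stays 11.0000
seg 3 [80.4°–122.6°] uniform, h=5: full span → s += 5 → s = 16.0000
seg 4 [122.6°–155.5°] cycloidal, h=7: full span → s += 7 → s = 23.0000
seg 5 [155.5°–206.3°] cycloidal, h=12: θ=175.4° here. β=19.9, B=50.8. 12·(0.3917 − sin(2π·0.3917)/(2π)) = 3.4995 → s = 26.4995

26.4995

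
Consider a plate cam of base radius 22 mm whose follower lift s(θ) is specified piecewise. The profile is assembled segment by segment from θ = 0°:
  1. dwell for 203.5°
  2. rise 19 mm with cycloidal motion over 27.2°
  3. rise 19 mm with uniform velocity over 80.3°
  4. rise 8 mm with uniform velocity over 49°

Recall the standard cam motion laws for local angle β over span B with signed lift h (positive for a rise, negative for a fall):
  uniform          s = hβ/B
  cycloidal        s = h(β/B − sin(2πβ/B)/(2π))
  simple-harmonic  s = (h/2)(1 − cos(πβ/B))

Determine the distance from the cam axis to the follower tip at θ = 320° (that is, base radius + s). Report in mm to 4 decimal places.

seg 1 [0°–203.5°] dwell: s stays 0.0000
seg 2 [203.5°–230.7°] cycloidal, h=19: full span → s += 19 → s = 19.0000
seg 3 [230.7°–311°] uniform, h=19: full span → s += 19 → s = 38.0000
seg 4 [311°–360°] uniform, h=8: θ=320° here. β=9, B=49. 8·9/49 = 1.4694 → s = 39.4694
radial distance = base radius + s = 22 + 39.4694 = 61.4694

61.4694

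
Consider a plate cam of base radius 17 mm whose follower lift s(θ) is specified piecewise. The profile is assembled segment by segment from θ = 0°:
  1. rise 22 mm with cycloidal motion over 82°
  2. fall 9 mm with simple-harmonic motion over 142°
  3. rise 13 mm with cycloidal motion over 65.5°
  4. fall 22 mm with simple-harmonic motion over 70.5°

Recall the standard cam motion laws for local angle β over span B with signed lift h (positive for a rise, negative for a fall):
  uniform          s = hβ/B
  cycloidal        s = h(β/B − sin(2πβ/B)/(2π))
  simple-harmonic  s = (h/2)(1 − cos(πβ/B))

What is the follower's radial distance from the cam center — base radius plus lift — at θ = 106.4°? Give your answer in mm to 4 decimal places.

seg 1 [0°–82°] cycloidal, h=22: full span → s += 22 → s = 22.0000
seg 2 [82°–224°] simple-harmonic, h=-9: θ=106.4° here. β=24.4, B=142. -9/2·(1 − cos(π·0.1718)) = -0.6399 → s = 21.3601
radial distance = base radius + s = 17 + 21.3601 = 38.3601

38.3601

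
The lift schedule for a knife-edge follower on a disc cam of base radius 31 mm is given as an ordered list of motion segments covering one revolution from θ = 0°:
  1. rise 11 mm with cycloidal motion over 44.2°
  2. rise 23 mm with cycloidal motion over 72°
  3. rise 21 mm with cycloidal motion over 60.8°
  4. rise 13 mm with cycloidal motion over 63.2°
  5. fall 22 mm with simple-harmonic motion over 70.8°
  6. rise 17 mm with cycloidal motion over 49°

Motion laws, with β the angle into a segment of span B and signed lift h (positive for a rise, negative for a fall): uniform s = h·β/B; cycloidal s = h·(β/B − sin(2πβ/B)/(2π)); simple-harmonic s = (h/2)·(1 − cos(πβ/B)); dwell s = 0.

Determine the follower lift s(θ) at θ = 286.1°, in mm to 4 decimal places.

seg 1 [0°–44.2°] cycloidal, h=11: full span → s += 11 → s = 11.0000
seg 2 [44.2°–116.2°] cycloidal, h=23: full span → s += 23 → s = 34.0000
seg 3 [116.2°–177°] cycloidal, h=21: full span → s += 21 → s = 55.0000
seg 4 [177°–240.2°] cycloidal, h=13: full span → s += 13 → s = 68.0000
seg 5 [240.2°–311°] simple-harmonic, h=-22: θ=286.1° here. β=45.9, B=70.8. -22/2·(1 − cos(π·0.6483)) = -15.9416 → s = 52.0584

52.0584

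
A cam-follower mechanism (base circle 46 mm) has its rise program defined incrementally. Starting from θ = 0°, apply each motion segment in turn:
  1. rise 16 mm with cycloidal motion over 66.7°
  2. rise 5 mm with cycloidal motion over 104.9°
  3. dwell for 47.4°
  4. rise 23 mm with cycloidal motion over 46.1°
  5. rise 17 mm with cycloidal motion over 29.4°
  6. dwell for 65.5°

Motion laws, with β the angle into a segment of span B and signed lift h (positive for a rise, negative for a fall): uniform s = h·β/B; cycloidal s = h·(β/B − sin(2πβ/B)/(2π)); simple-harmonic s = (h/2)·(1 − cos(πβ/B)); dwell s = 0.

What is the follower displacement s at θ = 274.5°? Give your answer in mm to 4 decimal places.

seg 1 [0°–66.7°] cycloidal, h=16: full span → s += 16 → s = 16.0000
seg 2 [66.7°–171.6°] cycloidal, h=5: full span → s += 5 → s = 21.0000
seg 3 [171.6°–219°] dwell: s stays 21.0000
seg 4 [219°–265.1°] cycloidal, h=23: full span → s += 23 → s = 44.0000
seg 5 [265.1°–294.5°] cycloidal, h=17: θ=274.5° here. β=9.4, B=29.4. 17·(0.3197 − sin(2π·0.3197)/(2π)) = 2.9853 → s = 46.9853

46.9853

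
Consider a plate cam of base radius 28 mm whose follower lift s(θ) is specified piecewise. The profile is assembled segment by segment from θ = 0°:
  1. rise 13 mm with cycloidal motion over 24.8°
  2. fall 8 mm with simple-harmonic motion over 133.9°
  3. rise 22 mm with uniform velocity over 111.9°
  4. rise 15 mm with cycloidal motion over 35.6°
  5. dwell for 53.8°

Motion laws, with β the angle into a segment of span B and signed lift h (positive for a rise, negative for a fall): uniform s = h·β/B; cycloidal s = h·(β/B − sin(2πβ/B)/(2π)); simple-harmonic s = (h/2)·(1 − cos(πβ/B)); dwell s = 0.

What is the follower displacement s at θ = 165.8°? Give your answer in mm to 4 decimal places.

seg 1 [0°–24.8°] cycloidal, h=13: full span → s += 13 → s = 13.0000
seg 2 [24.8°–158.7°] simple-harmonic, h=-8: full span → s += -8 → s = 5.0000
seg 3 [158.7°–270.6°] uniform, h=22: θ=165.8° here. β=7.1, B=111.9. 22·7.1/111.9 = 1.3959 → s = 6.3959

6.3959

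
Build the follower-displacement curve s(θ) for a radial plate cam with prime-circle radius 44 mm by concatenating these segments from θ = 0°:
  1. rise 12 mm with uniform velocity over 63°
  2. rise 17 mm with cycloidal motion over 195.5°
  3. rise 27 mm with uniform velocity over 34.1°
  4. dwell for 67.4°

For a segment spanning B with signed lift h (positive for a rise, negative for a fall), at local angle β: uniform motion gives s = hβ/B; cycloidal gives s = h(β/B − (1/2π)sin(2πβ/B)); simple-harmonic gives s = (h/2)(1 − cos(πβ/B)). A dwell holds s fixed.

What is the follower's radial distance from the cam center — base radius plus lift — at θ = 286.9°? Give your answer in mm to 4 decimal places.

seg 1 [0°–63°] uniform, h=12: full span → s += 12 → s = 12.0000
seg 2 [63°–258.5°] cycloidal, h=17: full span → s += 17 → s = 29.0000
seg 3 [258.5°–292.6°] uniform, h=27: θ=286.9° here. β=28.4, B=34.1. 27·28.4/34.1 = 22.4868 → s = 51.4868
radial distance = base radius + s = 44 + 51.4868 = 95.4868

95.4868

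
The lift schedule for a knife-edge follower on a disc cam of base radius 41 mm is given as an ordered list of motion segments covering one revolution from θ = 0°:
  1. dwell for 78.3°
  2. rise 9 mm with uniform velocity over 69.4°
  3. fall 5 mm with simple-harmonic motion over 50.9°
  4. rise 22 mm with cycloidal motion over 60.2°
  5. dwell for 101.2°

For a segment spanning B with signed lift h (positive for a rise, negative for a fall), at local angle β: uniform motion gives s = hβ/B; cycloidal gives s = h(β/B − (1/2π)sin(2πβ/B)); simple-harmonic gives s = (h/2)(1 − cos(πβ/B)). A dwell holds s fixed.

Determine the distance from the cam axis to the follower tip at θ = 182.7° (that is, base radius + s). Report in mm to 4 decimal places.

seg 1 [0°–78.3°] dwell: s stays 0.0000
seg 2 [78.3°–147.7°] uniform, h=9: full span → s += 9 → s = 9.0000
seg 3 [147.7°–198.6°] simple-harmonic, h=-5: θ=182.7° here. β=35, B=50.9. -5/2·(1 − cos(π·0.6876)) = -3.8897 → s = 5.1103
radial distance = base radius + s = 41 + 5.1103 = 46.1103

46.1103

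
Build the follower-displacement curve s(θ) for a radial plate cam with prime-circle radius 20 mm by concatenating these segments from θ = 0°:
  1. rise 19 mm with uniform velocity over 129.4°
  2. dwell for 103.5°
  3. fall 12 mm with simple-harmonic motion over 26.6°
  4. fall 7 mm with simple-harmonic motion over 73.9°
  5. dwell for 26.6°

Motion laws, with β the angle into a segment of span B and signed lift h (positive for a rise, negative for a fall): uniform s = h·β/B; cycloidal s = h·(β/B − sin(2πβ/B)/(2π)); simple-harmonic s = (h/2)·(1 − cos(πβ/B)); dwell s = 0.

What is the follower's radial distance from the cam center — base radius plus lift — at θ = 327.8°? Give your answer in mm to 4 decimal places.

seg 1 [0°–129.4°] uniform, h=19: full span → s += 19 → s = 19.0000
seg 2 [129.4°–232.9°] dwell: s stays 19.0000
seg 3 [232.9°–259.5°] simple-harmonic, h=-12: full span → s += -12 → s = 7.0000
seg 4 [259.5°–333.4°] simple-harmonic, h=-7: θ=327.8° here. β=68.3, B=73.9. -7/2·(1 − cos(π·0.9242)) = -6.9013 → s = 0.0987
radial distance = base radius + s = 20 + 0.0987 = 20.0987

20.0987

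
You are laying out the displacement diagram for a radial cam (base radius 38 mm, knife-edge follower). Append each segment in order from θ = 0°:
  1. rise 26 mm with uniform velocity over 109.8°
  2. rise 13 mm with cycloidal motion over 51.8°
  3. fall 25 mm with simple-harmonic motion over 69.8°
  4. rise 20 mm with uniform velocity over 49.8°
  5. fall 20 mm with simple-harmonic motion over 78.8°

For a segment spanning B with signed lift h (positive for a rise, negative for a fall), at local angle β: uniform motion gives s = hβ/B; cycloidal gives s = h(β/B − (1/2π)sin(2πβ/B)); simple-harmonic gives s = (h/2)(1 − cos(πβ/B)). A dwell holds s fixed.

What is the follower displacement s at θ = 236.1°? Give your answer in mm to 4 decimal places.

seg 1 [0°–109.8°] uniform, h=26: full span → s += 26 → s = 26.0000
seg 2 [109.8°–161.6°] cycloidal, h=13: full span → s += 13 → s = 39.0000
seg 3 [161.6°–231.4°] simple-harmonic, h=-25: full span → s += -25 → s = 14.0000
seg 4 [231.4°–281.2°] uniform, h=20: θ=236.1° here. β=4.7, B=49.8. 20·4.7/49.8 = 1.8876 → s = 15.8876

15.8876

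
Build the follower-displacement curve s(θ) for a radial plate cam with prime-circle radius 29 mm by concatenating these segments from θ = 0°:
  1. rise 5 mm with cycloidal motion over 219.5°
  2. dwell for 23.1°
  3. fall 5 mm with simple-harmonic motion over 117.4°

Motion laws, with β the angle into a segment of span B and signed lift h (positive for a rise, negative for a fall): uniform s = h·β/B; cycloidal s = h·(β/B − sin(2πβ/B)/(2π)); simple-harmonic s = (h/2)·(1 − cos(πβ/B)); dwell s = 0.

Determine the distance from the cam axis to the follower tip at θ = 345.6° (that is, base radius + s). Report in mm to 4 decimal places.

seg 1 [0°–219.5°] cycloidal, h=5: full span → s += 5 → s = 5.0000
seg 2 [219.5°–242.6°] dwell: s stays 5.0000
seg 3 [242.6°–360°] simple-harmonic, h=-5: θ=345.6° here. β=103, B=117.4. -5/2·(1 − cos(π·0.8773)) = -4.8167 → s = 0.1833
radial distance = base radius + s = 29 + 0.1833 = 29.1833

29.1833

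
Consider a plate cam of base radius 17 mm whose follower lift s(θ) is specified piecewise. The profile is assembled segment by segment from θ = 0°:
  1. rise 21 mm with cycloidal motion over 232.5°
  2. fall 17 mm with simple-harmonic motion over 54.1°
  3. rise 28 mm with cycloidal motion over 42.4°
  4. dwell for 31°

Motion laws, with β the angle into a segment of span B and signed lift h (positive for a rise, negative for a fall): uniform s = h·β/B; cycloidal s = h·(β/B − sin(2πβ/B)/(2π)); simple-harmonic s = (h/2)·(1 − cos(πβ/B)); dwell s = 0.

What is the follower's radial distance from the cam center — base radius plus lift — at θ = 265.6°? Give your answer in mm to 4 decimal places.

seg 1 [0°–232.5°] cycloidal, h=21: full span → s += 21 → s = 21.0000
seg 2 [232.5°–286.6°] simple-harmonic, h=-17: θ=265.6° here. β=33.1, B=54.1. -17/2·(1 − cos(π·0.6118)) = -11.4252 → s = 9.5748
radial distance = base radius + s = 17 + 9.5748 = 26.5748

26.5748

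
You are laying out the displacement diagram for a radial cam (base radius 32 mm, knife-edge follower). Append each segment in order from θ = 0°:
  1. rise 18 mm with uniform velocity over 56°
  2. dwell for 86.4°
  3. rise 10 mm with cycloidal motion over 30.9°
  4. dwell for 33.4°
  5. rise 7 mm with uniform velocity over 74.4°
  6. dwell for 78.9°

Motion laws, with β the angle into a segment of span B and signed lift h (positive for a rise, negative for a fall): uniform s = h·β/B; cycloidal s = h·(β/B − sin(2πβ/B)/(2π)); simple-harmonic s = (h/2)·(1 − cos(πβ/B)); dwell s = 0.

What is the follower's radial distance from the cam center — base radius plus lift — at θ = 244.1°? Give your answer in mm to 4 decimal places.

seg 1 [0°–56°] uniform, h=18: full span → s += 18 → s = 18.0000
seg 2 [56°–142.4°] dwell: s stays 18.0000
seg 3 [142.4°–173.3°] cycloidal, h=10: full span → s += 10 → s = 28.0000
seg 4 [173.3°–206.7°] dwell: s stays 28.0000
seg 5 [206.7°–281.1°] uniform, h=7: θ=244.1° here. β=37.4, B=74.4. 7·37.4/74.4 = 3.5188 → s = 31.5188
radial distance = base radius + s = 32 + 31.5188 = 63.5188

63.5188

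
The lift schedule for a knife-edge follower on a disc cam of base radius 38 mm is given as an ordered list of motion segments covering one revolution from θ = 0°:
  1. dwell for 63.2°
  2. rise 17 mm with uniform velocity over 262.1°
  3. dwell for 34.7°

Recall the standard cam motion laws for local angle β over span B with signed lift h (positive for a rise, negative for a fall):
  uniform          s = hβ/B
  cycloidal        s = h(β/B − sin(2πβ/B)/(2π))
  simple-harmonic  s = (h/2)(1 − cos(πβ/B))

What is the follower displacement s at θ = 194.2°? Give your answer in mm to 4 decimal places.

seg 1 [0°–63.2°] dwell: s stays 0.0000
seg 2 [63.2°–325.3°] uniform, h=17: θ=194.2° here. β=131, B=262.1. 17·131/262.1 = 8.4968 → s = 8.4968

8.4968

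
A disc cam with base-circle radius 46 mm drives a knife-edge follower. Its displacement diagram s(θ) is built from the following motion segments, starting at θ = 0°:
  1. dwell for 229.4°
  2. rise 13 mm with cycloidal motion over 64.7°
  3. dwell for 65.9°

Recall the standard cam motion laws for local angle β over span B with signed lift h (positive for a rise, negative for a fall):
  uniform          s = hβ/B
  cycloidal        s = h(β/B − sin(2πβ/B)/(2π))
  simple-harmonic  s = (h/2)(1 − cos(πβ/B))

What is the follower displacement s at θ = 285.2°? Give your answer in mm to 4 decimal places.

seg 1 [0°–229.4°] dwell: s stays 0.0000
seg 2 [229.4°–294.1°] cycloidal, h=13: θ=285.2° here. β=55.8, B=64.7. 13·(0.8624 − sin(2π·0.8624)/(2π)) = 12.7855 → s = 12.7855

12.7855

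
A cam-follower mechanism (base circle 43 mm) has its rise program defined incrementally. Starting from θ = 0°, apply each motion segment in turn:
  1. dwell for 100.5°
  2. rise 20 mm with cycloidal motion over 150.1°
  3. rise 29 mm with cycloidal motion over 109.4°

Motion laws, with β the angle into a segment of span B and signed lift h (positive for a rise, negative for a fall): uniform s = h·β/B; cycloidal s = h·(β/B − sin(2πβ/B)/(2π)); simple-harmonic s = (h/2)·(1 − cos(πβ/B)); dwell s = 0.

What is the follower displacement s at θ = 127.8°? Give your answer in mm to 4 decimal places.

seg 1 [0°–100.5°] dwell: s stays 0.0000
seg 2 [100.5°–250.6°] cycloidal, h=20: θ=127.8° here. β=27.3, B=150.1. 20·(0.1819 − sin(2π·0.1819)/(2π)) = 0.7416 → s = 0.7416

0.7416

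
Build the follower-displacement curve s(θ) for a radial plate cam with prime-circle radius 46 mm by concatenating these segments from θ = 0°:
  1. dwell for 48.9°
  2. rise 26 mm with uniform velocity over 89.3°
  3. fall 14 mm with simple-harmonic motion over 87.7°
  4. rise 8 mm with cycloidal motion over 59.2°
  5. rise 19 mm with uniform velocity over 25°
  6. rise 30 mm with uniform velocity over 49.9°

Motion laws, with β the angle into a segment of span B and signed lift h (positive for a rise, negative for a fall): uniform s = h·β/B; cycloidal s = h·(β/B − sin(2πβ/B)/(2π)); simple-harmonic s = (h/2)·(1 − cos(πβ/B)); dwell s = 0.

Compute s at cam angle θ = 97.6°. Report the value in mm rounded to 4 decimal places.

seg 1 [0°–48.9°] dwell: s stays 0.0000
seg 2 [48.9°–138.2°] uniform, h=26: θ=97.6° here. β=48.7, B=89.3. 26·48.7/89.3 = 14.1792 → s = 14.1792

14.1792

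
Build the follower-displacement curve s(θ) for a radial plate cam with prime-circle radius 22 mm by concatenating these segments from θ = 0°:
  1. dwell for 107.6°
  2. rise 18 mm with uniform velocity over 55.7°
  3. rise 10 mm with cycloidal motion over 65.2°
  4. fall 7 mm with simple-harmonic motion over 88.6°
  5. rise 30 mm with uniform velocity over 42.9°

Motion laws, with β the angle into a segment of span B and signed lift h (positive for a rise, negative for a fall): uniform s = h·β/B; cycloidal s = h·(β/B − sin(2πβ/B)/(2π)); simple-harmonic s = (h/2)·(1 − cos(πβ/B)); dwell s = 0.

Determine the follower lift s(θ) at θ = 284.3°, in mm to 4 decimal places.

seg 1 [0°–107.6°] dwell: s stays 0.0000
seg 2 [107.6°–163.3°] uniform, h=18: full span → s += 18 → s = 18.0000
seg 3 [163.3°–228.5°] cycloidal, h=10: full span → s += 10 → s = 28.0000
seg 4 [228.5°–317.1°] simple-harmonic, h=-7: θ=284.3° here. β=55.8, B=88.6. -7/2·(1 − cos(π·0.6298)) = -4.8880 → s = 23.1120

23.1120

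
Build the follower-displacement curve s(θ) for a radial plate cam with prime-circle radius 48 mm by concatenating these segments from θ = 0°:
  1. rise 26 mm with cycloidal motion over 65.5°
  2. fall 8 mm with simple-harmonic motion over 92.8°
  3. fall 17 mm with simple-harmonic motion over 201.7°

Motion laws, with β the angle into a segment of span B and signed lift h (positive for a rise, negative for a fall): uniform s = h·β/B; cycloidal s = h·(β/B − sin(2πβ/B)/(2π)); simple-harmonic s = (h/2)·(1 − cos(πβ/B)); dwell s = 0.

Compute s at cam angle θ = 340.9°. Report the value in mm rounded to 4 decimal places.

seg 1 [0°–65.5°] cycloidal, h=26: full span → s += 26 → s = 26.0000
seg 2 [65.5°–158.3°] simple-harmonic, h=-8: full span → s += -8 → s = 18.0000
seg 3 [158.3°–360°] simple-harmonic, h=-17: θ=340.9° here. β=182.6, B=201.7. -17/2·(1 − cos(π·0.9053)) = -16.6266 → s = 1.3734

1.3734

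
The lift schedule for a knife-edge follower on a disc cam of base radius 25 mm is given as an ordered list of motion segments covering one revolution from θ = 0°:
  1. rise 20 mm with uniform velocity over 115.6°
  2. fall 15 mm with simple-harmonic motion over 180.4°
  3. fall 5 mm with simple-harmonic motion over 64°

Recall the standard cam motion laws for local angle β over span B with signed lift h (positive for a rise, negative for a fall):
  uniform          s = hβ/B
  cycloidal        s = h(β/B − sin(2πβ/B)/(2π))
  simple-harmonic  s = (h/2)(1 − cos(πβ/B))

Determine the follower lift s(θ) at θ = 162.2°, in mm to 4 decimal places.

seg 1 [0°–115.6°] uniform, h=20: full span → s += 20 → s = 20.0000
seg 2 [115.6°–296°] simple-harmonic, h=-15: θ=162.2° here. β=46.6, B=180.4. -15/2·(1 − cos(π·0.2583)) = -2.3370 → s = 17.6630

17.6630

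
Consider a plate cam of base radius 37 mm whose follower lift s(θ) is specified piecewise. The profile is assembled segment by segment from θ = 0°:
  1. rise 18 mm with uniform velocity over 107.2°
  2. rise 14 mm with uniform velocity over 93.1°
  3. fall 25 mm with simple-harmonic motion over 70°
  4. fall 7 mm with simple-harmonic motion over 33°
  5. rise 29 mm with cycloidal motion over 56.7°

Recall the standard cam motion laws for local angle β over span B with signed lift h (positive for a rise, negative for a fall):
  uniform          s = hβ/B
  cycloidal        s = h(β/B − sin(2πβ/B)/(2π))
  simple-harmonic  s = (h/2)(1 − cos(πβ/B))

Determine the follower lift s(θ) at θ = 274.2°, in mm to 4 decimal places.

seg 1 [0°–107.2°] uniform, h=18: full span → s += 18 → s = 18.0000
seg 2 [107.2°–200.3°] uniform, h=14: full span → s += 14 → s = 32.0000
seg 3 [200.3°–270.3°] simple-harmonic, h=-25: full span → s += -25 → s = 7.0000
seg 4 [270.3°–303.3°] simple-harmonic, h=-7: θ=274.2° here. β=3.9, B=33. -7/2·(1 − cos(π·0.1182)) = -0.2385 → s = 6.7615

6.7615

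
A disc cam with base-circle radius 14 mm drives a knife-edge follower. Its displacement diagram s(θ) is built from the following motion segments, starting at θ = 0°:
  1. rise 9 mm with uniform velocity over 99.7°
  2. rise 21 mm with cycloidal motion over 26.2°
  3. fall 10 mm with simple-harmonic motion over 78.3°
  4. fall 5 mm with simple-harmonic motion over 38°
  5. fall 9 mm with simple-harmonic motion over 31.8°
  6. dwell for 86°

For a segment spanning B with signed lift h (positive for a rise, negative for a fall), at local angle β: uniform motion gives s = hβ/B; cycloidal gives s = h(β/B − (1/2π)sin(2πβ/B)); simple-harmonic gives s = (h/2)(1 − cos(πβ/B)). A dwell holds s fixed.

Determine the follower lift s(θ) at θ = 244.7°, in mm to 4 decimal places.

seg 1 [0°–99.7°] uniform, h=9: full span → s += 9 → s = 9.0000
seg 2 [99.7°–125.9°] cycloidal, h=21: full span → s += 21 → s = 30.0000
seg 3 [125.9°–204.2°] simple-harmonic, h=-10: full span → s += -10 → s = 20.0000
seg 4 [204.2°–242.2°] simple-harmonic, h=-5: full span → s += -5 → s = 15.0000
seg 5 [242.2°–274°] simple-harmonic, h=-9: θ=244.7° here. β=2.5, B=31.8. -9/2·(1 − cos(π·0.0786)) = -0.1366 → s = 14.8634

14.8634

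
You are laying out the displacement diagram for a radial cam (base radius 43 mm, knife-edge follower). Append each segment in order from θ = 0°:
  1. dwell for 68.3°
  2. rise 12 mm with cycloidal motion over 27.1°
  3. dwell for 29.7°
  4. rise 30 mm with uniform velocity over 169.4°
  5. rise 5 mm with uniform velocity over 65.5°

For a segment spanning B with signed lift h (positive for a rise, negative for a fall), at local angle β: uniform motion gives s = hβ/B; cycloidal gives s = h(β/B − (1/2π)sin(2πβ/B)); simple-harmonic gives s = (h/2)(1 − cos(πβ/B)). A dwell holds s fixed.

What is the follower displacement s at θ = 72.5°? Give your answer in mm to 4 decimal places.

seg 1 [0°–68.3°] dwell: s stays 0.0000
seg 2 [68.3°–95.4°] cycloidal, h=12: θ=72.5° here. β=4.2, B=27.1. 12·(0.1550 − sin(2π·0.1550)/(2π)) = 0.2803 → s = 0.2803

0.2803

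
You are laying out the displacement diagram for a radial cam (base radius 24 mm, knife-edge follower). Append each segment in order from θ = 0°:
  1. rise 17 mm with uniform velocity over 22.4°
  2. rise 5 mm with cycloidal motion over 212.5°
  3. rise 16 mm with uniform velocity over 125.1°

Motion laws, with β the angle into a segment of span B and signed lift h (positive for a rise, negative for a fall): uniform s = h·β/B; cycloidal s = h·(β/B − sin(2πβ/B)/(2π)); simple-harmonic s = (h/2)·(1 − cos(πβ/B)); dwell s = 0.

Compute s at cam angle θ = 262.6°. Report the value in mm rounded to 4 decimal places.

seg 1 [0°–22.4°] uniform, h=17: full span → s += 17 → s = 17.0000
seg 2 [22.4°–234.9°] cycloidal, h=5: full span → s += 5 → s = 22.0000
seg 3 [234.9°–360°] uniform, h=16: θ=262.6° here. β=27.7, B=125.1. 16·27.7/125.1 = 3.5428 → s = 25.5428

25.5428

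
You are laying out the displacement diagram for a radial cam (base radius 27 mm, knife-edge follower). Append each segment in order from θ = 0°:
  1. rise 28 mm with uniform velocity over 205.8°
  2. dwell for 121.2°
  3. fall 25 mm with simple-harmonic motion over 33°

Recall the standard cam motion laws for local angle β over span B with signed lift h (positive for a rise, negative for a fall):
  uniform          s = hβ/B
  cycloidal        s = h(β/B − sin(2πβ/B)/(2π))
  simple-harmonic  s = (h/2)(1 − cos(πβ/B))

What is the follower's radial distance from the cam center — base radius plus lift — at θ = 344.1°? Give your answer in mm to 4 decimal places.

seg 1 [0°–205.8°] uniform, h=28: full span → s += 28 → s = 28.0000
seg 2 [205.8°–327°] dwell: s stays 28.0000
seg 3 [327°–360°] simple-harmonic, h=-25: θ=344.1° here. β=17.1, B=33. -25/2·(1 − cos(π·0.5182)) = -13.2136 → s = 14.7864
radial distance = base radius + s = 27 + 14.7864 = 41.7864

41.7864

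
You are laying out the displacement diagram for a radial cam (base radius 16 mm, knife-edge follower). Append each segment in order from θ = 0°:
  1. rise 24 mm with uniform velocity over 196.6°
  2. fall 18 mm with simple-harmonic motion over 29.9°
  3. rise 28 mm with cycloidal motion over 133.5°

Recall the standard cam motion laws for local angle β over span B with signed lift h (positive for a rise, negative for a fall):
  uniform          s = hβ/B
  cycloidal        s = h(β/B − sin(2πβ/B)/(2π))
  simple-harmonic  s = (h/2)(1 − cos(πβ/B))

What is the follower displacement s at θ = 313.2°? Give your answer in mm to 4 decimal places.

seg 1 [0°–196.6°] uniform, h=24: full span → s += 24 → s = 24.0000
seg 2 [196.6°–226.5°] simple-harmonic, h=-18: full span → s += -18 → s = 6.0000
seg 3 [226.5°–360°] cycloidal, h=28: θ=313.2° here. β=86.7, B=133.5. 28·(0.6494 − sin(2π·0.6494)/(2π)) = 21.7803 → s = 27.7803

27.7803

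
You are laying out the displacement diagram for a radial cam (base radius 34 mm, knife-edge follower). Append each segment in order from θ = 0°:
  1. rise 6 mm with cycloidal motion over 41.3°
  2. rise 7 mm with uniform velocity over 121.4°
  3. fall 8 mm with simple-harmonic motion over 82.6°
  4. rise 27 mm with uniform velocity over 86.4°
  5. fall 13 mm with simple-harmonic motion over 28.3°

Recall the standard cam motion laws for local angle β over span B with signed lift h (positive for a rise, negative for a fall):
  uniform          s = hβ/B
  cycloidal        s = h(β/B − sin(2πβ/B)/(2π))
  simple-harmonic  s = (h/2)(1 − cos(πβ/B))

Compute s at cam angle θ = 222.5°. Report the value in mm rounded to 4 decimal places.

seg 1 [0°–41.3°] cycloidal, h=6: full span → s += 6 → s = 6.0000
seg 2 [41.3°–162.7°] uniform, h=7: full span → s += 7 → s = 13.0000
seg 3 [162.7°–245.3°] simple-harmonic, h=-8: θ=222.5° here. β=59.8, B=82.6. -8/2·(1 − cos(π·0.7240)) = -6.5879 → s = 6.4121

6.4121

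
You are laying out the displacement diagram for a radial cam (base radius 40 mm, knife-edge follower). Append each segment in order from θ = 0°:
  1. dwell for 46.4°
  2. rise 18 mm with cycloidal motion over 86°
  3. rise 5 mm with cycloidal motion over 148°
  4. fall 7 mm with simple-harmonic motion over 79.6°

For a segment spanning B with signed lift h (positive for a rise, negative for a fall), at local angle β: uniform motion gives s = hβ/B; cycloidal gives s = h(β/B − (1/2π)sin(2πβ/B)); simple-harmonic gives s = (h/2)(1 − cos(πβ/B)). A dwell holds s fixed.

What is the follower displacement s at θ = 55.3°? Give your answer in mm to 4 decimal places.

seg 1 [0°–46.4°] dwell: s stays 0.0000
seg 2 [46.4°–132.4°] cycloidal, h=18: θ=55.3° here. β=8.9, B=86. 18·(0.1035 − sin(2π·0.1035)/(2π)) = 0.1285 → s = 0.1285

0.1285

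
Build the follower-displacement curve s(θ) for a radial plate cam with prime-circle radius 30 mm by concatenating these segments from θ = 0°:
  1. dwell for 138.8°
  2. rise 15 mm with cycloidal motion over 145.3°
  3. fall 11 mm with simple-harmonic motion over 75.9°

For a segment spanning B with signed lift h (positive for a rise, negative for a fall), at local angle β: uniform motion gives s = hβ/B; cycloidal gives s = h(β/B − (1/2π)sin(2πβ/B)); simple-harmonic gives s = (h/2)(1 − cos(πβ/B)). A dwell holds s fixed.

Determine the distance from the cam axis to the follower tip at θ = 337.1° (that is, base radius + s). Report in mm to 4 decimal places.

seg 1 [0°–138.8°] dwell: s stays 0.0000
seg 2 [138.8°–284.1°] cycloidal, h=15: full span → s += 15 → s = 15.0000
seg 3 [284.1°–360°] simple-harmonic, h=-11: θ=337.1° here. β=53, B=75.9. -11/2·(1 − cos(π·0.6983)) = -8.7088 → s = 6.2912
radial distance = base radius + s = 30 + 6.2912 = 36.2912

36.2912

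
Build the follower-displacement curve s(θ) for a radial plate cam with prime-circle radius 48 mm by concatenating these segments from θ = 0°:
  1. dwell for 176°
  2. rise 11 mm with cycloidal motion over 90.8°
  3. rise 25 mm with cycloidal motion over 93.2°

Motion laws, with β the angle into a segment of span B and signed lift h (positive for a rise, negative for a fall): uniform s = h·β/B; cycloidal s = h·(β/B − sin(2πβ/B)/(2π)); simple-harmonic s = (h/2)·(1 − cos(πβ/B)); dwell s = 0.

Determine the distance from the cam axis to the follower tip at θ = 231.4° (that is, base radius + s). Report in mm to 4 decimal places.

seg 1 [0°–176°] dwell: s stays 0.0000
seg 2 [176°–266.8°] cycloidal, h=11: θ=231.4° here. β=55.4, B=90.8. 11·(0.6101 − sin(2π·0.6101)/(2π)) = 7.8285 → s = 7.8285
radial distance = base radius + s = 48 + 7.8285 = 55.8285

55.8285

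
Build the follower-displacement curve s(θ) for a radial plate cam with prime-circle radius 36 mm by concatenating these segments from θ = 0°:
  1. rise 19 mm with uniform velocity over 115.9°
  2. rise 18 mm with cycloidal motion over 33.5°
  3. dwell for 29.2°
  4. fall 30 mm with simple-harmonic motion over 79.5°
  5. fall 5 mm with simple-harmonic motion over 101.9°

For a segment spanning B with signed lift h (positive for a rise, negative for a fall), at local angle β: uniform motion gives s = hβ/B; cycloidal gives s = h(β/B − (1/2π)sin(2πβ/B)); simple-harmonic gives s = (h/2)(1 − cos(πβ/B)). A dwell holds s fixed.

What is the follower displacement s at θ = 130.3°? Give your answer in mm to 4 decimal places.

seg 1 [0°–115.9°] uniform, h=19: full span → s += 19 → s = 19.0000
seg 2 [115.9°–149.4°] cycloidal, h=18: θ=130.3° here. β=14.4, B=33.5. 18·(0.4299 − sin(2π·0.4299)/(2π)) = 6.5151 → s = 25.5151

25.5151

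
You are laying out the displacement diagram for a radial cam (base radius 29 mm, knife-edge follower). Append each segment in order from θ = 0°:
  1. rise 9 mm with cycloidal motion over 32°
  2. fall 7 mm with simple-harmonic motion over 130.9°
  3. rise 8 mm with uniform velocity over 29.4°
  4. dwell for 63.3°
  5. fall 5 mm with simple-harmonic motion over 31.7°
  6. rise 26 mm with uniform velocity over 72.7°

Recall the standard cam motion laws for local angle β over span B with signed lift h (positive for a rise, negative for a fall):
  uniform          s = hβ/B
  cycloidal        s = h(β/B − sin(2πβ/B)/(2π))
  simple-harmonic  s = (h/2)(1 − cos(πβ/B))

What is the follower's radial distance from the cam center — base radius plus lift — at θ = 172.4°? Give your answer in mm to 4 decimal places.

seg 1 [0°–32°] cycloidal, h=9: full span → s += 9 → s = 9.0000
seg 2 [32°–162.9°] simple-harmonic, h=-7: full span → s += -7 → s = 2.0000
seg 3 [162.9°–192.3°] uniform, h=8: θ=172.4° here. β=9.5, B=29.4. 8·9.5/29.4 = 2.5850 → s = 4.5850
radial distance = base radius + s = 29 + 4.5850 = 33.5850

33.5850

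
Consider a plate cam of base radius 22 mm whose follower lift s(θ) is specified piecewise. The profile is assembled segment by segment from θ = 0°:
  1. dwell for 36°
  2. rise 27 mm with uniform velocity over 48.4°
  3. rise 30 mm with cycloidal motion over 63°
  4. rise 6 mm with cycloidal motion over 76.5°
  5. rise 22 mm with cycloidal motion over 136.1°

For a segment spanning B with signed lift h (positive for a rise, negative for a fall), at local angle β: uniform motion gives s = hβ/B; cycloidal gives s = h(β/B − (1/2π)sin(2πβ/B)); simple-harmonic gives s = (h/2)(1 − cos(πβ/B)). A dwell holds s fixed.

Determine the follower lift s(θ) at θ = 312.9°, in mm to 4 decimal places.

seg 1 [0°–36°] dwell: s stays 0.0000
seg 2 [36°–84.4°] uniform, h=27: full span → s += 27 → s = 27.0000
seg 3 [84.4°–147.4°] cycloidal, h=30: full span → s += 30 → s = 57.0000
seg 4 [147.4°–223.9°] cycloidal, h=6: full span → s += 6 → s = 63.0000
seg 5 [223.9°–360°] cycloidal, h=22: θ=312.9° here. β=89, B=136.1. 22·(0.6539 − sin(2π·0.6539)/(2π)) = 17.2691 → s = 80.2691

80.2691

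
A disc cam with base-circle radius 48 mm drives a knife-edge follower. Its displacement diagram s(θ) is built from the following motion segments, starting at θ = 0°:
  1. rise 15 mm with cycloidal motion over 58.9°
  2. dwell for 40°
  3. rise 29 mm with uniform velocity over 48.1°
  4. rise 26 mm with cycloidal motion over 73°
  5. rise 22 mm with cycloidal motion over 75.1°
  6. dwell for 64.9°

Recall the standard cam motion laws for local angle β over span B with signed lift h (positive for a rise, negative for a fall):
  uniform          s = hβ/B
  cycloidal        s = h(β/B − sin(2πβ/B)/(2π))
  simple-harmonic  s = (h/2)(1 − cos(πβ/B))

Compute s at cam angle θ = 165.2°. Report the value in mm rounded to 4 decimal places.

seg 1 [0°–58.9°] cycloidal, h=15: full span → s += 15 → s = 15.0000
seg 2 [58.9°–98.9°] dwell: s stays 15.0000
seg 3 [98.9°–147°] uniform, h=29: full span → s += 29 → s = 44.0000
seg 4 [147°–220°] cycloidal, h=26: θ=165.2° here. β=18.2, B=73. 26·(0.2493 − sin(2π·0.2493)/(2π)) = 2.3442 → s = 46.3442

46.3442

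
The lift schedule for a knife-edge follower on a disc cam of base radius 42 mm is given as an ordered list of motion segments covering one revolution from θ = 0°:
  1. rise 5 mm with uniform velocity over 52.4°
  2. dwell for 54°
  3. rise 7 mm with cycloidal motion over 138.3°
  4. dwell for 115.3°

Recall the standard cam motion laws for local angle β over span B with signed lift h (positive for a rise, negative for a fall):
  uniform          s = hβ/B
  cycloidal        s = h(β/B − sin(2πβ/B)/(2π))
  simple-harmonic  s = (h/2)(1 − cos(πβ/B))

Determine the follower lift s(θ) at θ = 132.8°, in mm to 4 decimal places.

seg 1 [0°–52.4°] uniform, h=5: full span → s += 5 → s = 5.0000
seg 2 [52.4°–106.4°] dwell: s stays 5.0000
seg 3 [106.4°–244.7°] cycloidal, h=7: θ=132.8° here. β=26.4, B=138.3. 7·(0.1909 − sin(2π·0.1909)/(2π)) = 0.2981 → s = 5.2981

5.2981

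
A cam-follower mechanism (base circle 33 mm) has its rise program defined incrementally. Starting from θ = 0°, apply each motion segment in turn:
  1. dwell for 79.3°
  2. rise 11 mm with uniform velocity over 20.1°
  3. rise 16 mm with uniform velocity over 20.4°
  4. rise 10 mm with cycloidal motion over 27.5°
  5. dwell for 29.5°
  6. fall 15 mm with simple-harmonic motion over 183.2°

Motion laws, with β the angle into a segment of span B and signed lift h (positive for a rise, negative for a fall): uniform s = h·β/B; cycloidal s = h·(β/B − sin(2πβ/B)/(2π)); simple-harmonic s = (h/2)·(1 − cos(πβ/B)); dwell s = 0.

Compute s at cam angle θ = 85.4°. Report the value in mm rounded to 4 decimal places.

seg 1 [0°–79.3°] dwell: s stays 0.0000
seg 2 [79.3°–99.4°] uniform, h=11: θ=85.4° here. β=6.1, B=20.1. 11·6.1/20.1 = 3.3383 → s = 3.3383

3.3383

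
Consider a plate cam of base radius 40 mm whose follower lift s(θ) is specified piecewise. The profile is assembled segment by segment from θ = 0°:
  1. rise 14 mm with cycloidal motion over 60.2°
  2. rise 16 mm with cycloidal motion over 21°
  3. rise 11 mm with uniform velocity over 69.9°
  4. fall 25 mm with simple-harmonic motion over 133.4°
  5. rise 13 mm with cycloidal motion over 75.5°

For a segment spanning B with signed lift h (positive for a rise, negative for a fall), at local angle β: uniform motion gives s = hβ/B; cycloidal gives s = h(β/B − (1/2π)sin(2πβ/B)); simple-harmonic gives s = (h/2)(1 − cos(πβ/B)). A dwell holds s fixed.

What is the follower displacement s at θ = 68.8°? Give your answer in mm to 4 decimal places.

seg 1 [0°–60.2°] cycloidal, h=14: full span → s += 14 → s = 14.0000
seg 2 [60.2°–81.2°] cycloidal, h=16: θ=68.8° here. β=8.6, B=21. 16·(0.4095 − sin(2π·0.4095)/(2π)) = 5.1815 → s = 19.1815

19.1815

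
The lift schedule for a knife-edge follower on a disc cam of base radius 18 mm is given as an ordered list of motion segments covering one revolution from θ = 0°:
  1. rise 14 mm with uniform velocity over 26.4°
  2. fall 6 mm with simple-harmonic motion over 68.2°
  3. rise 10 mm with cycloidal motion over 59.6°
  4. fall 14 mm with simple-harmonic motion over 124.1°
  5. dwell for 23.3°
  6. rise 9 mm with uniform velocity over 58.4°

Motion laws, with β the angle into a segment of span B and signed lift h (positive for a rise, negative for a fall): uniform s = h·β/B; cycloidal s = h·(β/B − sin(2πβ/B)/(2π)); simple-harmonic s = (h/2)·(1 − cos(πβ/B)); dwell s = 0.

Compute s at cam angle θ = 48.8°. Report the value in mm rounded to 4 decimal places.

seg 1 [0°–26.4°] uniform, h=14: full span → s += 14 → s = 14.0000
seg 2 [26.4°–94.6°] simple-harmonic, h=-6: θ=48.8° here. β=22.4, B=68.2. -6/2·(1 − cos(π·0.3284)) = -1.4603 → s = 12.5397

12.5397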